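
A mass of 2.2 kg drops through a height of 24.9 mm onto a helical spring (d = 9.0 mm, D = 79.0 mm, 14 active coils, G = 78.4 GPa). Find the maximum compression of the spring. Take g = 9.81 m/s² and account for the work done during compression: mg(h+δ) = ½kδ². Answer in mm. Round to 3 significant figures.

k = Gd⁴/(8D³N_a) = (78.4×10³)(9.0⁴)/(8·79.0³·14) = 9.3151 N/mm
W = mg = 2.2 × 9.81 = 21.582 N
½kδ² − Wδ − Wh = 0 → δ = (W + √(W² + 2kWh))/k
δ = (21.582 + √(465.78 + 10011.7))/9.3151 = (21.582 + 102.36)/9.3151 = 13.305 mm

13.3 mm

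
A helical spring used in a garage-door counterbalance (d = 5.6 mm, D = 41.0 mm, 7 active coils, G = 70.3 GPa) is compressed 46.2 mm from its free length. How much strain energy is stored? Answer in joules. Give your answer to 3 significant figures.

19.1 J

k = Gd⁴/(8D³N_a) = (70.3×10³)(5.6⁴)/(8·41.0³·7) = 17.913 N/mm
U = ½kδ² = 0.5 × 17.913 × 46.2² = 19117 N·mm = 19.117 J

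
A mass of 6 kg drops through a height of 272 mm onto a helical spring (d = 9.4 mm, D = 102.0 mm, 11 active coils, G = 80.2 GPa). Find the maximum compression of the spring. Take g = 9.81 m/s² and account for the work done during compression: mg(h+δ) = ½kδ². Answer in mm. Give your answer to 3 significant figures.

78.4 mm

k = Gd⁴/(8D³N_a) = (80.2×10³)(9.4⁴)/(8·102.0³·11) = 6.7051 N/mm
W = mg = 6 × 9.81 = 58.86 N
½kδ² − Wδ − Wh = 0 → δ = (W + √(W² + 2kWh))/k
δ = (58.86 + √(3464.5 + 214695))/6.7051 = (58.86 + 467.08)/6.7051 = 78.439 mm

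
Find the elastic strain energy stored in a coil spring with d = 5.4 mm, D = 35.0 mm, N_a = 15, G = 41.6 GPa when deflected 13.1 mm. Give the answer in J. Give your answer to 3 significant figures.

k = Gd⁴/(8D³N_a) = (41.6×10³)(5.4⁴)/(8·35.0³·15) = 6.8752 N/mm
U = ½kδ² = 0.5 × 6.8752 × 13.1² = 589.92 N·mm = 0.58992 J

0.590 J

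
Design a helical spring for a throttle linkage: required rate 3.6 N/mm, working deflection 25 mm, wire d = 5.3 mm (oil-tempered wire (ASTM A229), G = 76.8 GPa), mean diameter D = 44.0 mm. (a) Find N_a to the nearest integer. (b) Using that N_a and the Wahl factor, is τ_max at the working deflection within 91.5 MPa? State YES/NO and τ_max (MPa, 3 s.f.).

(a) 25 coils; (b) YES, τ_max = 78.8 MPa

N_a = Gd⁴/(8D³k) = (76.8×10³)(5.3⁴)/(8·44.0³·3.6) = 24.7 → N_a = 25
Actual rate k = Gd⁴/(8D³·25) = 3.5569 N/mm
Working load F = kδ = 3.5569·25 = 88.924 N
C = 44.0/5.3 = 8.3019; K_W = (4C−1)/(4C−4)+0.615/C = 1.1768
τ_max = K_W·8FD/(πd³) = 1.1768·66.924 = 78.756 MPa
τ_max ≤ 91.5 MPa → acceptable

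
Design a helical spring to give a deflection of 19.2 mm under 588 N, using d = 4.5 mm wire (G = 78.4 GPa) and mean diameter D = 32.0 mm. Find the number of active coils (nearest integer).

4

Required rate k = F/δ = 588/19.2 = 30.625 N/mm
N_a = Gd⁴/(8D³k) = (78.4×10³ × 4.5⁴)/(8 × 32.0³ × 30.625)
    = 3.21489e+07 / 8.02816e+06 = 4.005 → 4 coils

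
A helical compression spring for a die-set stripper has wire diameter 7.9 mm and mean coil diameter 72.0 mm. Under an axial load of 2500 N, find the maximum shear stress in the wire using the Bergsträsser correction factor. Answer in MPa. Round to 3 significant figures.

1070 MPa

Spring index C = D/d = 72.0/7.9 = 9.1139
K_B = (4C+2)/(4C−3) = 38.456/33.456 = 1.1495
τ₀ = 8FD/(πd³) = 8·2500·72.0/(π·7.9³) = 1.44e+06/1548.9 = 929.68 MPa
τ_max = K·τ₀ = 1.1495 × 929.68 = 1068.6 MPa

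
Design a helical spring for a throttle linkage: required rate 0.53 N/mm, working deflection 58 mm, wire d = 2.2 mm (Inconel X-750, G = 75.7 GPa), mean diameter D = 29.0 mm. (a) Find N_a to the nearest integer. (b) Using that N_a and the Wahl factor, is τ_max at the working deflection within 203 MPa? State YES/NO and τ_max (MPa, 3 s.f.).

N_a = Gd⁴/(8D³k) = (75.7×10³)(2.2⁴)/(8·29.0³·0.53) = 17.15 → N_a = 17
Actual rate k = Gd⁴/(8D³·17) = 0.53463 N/mm
Working load F = kδ = 0.53463·58 = 31.009 N
C = 29.0/2.2 = 13.1818; K_W = (4C−1)/(4C−4)+0.615/C = 1.1082
τ_max = K_W·8FD/(πd³) = 1.1082·215.06 = 238.33 MPa
τ_max > 203 MPa → exceeds allowable

(a) 17 coils; (b) NO, τ_max = 238 MPa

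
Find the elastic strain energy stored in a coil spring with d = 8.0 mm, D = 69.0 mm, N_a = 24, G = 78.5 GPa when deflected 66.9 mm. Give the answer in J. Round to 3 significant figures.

11.4 J

k = Gd⁴/(8D³N_a) = (78.5×10³)(8.0⁴)/(8·69.0³·24) = 5.0978 N/mm
U = ½kδ² = 0.5 × 5.0978 × 66.9² = 11408 N·mm = 11.408 J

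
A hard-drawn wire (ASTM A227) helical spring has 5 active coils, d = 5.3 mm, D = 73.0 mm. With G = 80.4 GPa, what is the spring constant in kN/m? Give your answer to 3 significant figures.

4.08 kN/m

k = Gd⁴/(8D³N_a) = (80.4×10³ × 5.3⁴) / (8 × 73.0³ × 5)
  = 6.34395e+07 / 1.55607e+07 = 4.0769 N/mm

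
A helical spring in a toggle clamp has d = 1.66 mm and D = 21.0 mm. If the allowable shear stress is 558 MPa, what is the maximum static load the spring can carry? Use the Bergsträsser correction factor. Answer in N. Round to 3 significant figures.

43.2 N

C = D/d = 21.0/1.66 = 12.6506
K_B = (4C+2)/(4C−3) = 52.602/47.602 = 1.1050
τ_max = K·8FD/(πd³) → F_max = τ_allow·πd³/(8DK)
F_max = 558·π·1.66³/(8·21.0·1.1050) = 8018.8/185.65 = 43.194 N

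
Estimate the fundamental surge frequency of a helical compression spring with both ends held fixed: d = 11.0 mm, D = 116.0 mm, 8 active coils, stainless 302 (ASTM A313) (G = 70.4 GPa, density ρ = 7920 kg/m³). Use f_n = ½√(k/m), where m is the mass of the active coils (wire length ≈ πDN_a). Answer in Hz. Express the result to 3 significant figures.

k = Gd⁴/(8D³N_a) = (70.4×10³)(11.0⁴)/(8·116.0³·8) = 10.318 N/mm = 10318 N/m
Wire length L = πDN_a = π·116.0·8 = 2915.4 mm
m = ρ·(πd²/4)·L = 7920 × 95.033×10⁻⁶ m² × 2.9154 m = 2.1943 kg
f_n = ½√(k/m) = 0.5·√(10318/2.1943) = 0.5·√(4702.1) = 34.286 Hz

34.3 Hz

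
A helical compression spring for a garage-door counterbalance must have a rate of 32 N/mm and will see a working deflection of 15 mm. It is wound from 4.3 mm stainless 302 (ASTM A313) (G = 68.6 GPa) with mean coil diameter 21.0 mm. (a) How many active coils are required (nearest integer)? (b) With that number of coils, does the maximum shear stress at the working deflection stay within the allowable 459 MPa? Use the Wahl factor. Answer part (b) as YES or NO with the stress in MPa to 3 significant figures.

(a) 10 coils; (b) YES, τ_max = 421 MPa

N_a = Gd⁴/(8D³k) = (68.6×10³)(4.3⁴)/(8·21.0³·32) = 9.892 → N_a = 10
Actual rate k = Gd⁴/(8D³·10) = 31.656 N/mm
Working load F = kδ = 31.656·15 = 474.83 N
C = 21.0/4.3 = 4.8837; K_W = (4C−1)/(4C−4)+0.615/C = 1.3190
τ_max = K_W·8FD/(πd³) = 1.3190·319.37 = 421.26 MPa
τ_max ≤ 459 MPa → acceptable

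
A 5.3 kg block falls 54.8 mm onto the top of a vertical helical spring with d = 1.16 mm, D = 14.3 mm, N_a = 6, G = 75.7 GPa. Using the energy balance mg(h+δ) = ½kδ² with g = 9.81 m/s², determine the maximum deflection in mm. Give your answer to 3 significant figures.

146 mm

k = Gd⁴/(8D³N_a) = (75.7×10³)(1.16⁴)/(8·14.3³·6) = 0.97651 N/mm
W = mg = 5.3 × 9.81 = 51.993 N
½kδ² − Wδ − Wh = 0 → δ = (W + √(W² + 2kWh))/k
δ = (51.993 + √(2703.3 + 5564.6))/0.97651 = (51.993 + 90.928)/0.97651 = 146.36 mm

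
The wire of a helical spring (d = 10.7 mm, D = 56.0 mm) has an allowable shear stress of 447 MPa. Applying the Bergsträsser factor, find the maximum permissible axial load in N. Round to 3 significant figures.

C = D/d = 56.0/10.7 = 5.2336
K_B = (4C+2)/(4C−3) = 22.935/17.935 = 1.2788
τ_max = K·8FD/(πd³) → F_max = τ_allow·πd³/(8DK)
F_max = 447·π·10.7³/(8·56.0·1.2788) = 1.7203e+06/572.9 = 3002.8 N

3000 N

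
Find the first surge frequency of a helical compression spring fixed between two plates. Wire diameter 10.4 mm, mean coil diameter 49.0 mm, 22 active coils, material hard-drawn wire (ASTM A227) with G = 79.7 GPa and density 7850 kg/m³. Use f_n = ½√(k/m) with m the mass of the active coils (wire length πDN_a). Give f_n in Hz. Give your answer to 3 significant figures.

k = Gd⁴/(8D³N_a) = (79.7×10³)(10.4⁴)/(8·49.0³·22) = 45.029 N/mm = 45029 N/m
Wire length L = πDN_a = π·49.0·22 = 3386.6 mm
m = ρ·(πd²/4)·L = 7850 × 84.949×10⁻⁶ m² × 3.3866 m = 2.2584 kg
f_n = ½√(k/m) = 0.5·√(45029/2.2584) = 0.5·√(19939) = 70.602 Hz

70.6 Hz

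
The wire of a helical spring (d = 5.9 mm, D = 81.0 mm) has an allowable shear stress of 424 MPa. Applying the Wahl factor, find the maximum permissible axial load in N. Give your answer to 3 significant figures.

C = D/d = 81.0/5.9 = 13.7288
K_W = (4C−1)/(4C−4) + 0.615/C = 53.915/50.915 + 0.0448 = 1.1037
τ_max = K·8FD/(πd³) → F_max = τ_allow·πd³/(8DK)
F_max = 424·π·5.9³/(8·81.0·1.1037) = 2.7357e+05/715.21 = 382.51 N

383 N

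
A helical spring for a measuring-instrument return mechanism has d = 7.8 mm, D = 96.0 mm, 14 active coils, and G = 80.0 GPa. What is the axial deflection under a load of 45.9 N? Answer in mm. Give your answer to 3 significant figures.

15.4 mm

k = Gd⁴/(8D³N_a) = (80.0×10³)(7.8⁴)/(8·96.0³·14) = 2.9884 N/mm
δ = F/k = 45.9 / 2.9884 = 15.359 mm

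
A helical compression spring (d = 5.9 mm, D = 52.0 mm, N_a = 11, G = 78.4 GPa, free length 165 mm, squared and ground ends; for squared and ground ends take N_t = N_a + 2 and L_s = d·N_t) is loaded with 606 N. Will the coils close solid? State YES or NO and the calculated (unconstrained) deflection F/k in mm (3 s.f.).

NO, δ = 78.9 mm

k = Gd⁴/(8D³N_a) = (78.4×10³)(5.9⁴)/(8·52.0³·11) = 7.6777 N/mm
N_t = 13; L_s = 5.9·13 = 76.7 mm; δ_solid = L₀ − L_s = 165 − 76.7 = 88.3 mm
δ = F/k = 606/7.6777 = 78.93 mm
δ < δ_solid → spring does not go solid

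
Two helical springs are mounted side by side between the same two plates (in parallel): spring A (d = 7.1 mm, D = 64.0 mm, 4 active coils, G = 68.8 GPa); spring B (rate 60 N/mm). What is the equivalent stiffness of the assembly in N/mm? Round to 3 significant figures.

k_A = Gd⁴/(8D³N_a) = (68.8×10³)(7.1⁴)/(8·64.0³·4) = 20.842 N/mm
Parallel: k_eq = 20.842 + 60 = 80.842 N/mm

80.8 N/mm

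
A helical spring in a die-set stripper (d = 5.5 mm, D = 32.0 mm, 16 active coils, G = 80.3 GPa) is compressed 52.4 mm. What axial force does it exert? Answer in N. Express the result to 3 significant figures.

k = Gd⁴/(8D³N_a) = (80.3×10³)(5.5⁴)/(8·32.0³·16) = 17.519 N/mm
F = k·δ = 17.519 × 52.4 = 917.99 N

918 N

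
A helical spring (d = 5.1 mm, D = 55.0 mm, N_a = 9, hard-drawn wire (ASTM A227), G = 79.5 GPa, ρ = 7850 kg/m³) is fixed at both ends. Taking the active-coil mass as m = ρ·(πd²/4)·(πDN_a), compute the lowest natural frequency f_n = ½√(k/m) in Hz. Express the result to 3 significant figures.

k = Gd⁴/(8D³N_a) = (79.5×10³)(5.1⁴)/(8·55.0³·9) = 4.4898 N/mm = 4489.8 N/m
Wire length L = πDN_a = π·55.0·9 = 1555.1 mm
m = ρ·(πd²/4)·L = 7850 × 20.428×10⁻⁶ m² × 1.5551 m = 0.24938 kg
f_n = ½√(k/m) = 0.5·√(4489.8/0.24938) = 0.5·√(18004) = 67.09 Hz

67.1 Hz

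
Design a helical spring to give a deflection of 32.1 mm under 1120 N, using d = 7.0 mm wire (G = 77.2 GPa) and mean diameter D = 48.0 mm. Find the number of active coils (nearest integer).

Required rate k = F/δ = 1120/32.1 = 34.891 N/mm
N_a = Gd⁴/(8D³k) = (77.2×10³ × 7.0⁴)/(8 × 48.0³ × 34.891)
    = 1.85357e+08 / 3.08693e+07 = 6.005 → 6 coils

6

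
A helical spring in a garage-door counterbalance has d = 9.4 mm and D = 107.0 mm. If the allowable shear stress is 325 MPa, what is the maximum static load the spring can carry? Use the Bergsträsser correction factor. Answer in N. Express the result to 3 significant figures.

886 N

C = D/d = 107.0/9.4 = 11.3830
K_B = (4C+2)/(4C−3) = 47.532/42.532 = 1.1176
τ_max = K·8FD/(πd³) → F_max = τ_allow·πd³/(8DK)
F_max = 325·π·9.4³/(8·107.0·1.1176) = 8.4804e+05/956.63 = 886.49 N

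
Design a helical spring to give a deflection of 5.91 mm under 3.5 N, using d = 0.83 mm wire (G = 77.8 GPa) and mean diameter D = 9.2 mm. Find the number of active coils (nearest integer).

Required rate k = F/δ = 3.5/5.91 = 0.59222 N/mm
N_a = Gd⁴/(8D³k) = (77.8×10³ × 0.83⁴)/(8 × 9.2³ × 0.59222)
    = 36922.6 / 3689.22 = 10.01 → 10 coils

10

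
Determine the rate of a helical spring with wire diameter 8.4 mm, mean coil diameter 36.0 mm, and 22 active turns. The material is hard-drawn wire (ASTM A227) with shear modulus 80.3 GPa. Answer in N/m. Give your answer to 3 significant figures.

48700 N/m

k = Gd⁴/(8D³N_a) = (80.3×10³ × 8.4⁴) / (8 × 36.0³ × 22)
  = 3.99791e+08 / 8.21146e+06 = 48.687 N/mm = 48687 N/m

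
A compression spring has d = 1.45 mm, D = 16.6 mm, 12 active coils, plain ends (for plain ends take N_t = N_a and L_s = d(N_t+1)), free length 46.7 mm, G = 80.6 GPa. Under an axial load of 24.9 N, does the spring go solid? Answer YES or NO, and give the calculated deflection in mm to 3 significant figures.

YES, δ = 30.7 mm

k = Gd⁴/(8D³N_a) = (80.6×10³)(1.45⁴)/(8·16.6³·12) = 0.81136 N/mm
N_t = 12; L_s = 1.45·13 = 18.85 mm; δ_solid = L₀ − L_s = 46.7 − 18.85 = 27.85 mm
δ = F/k = 24.9/0.81136 = 30.689 mm
δ ≥ δ_solid → spring goes solid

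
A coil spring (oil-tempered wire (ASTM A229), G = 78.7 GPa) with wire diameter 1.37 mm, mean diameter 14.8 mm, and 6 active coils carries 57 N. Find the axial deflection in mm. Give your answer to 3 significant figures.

k = Gd⁴/(8D³N_a) = (78.7×10³)(1.37⁴)/(8·14.8³·6) = 1.7817 N/mm
δ = F/k = 57 / 1.7817 = 31.992 mm

32.0 mm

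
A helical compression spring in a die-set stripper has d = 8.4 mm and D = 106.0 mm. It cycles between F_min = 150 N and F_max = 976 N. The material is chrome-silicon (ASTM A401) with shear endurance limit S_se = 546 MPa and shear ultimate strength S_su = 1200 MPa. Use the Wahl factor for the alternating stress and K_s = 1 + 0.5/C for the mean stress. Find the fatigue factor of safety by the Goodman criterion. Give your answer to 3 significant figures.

C = D/d = 106.0/8.4 = 12.6190; K_W = (4C−1)/(4C−4)+0.615/C = 1.1133; K_s = 1+0.5/C = 1.0396
F_a = (F_max−F_min)/2 = 413 N; F_m = (F_max+F_min)/2 = 563 N
τ_a = K_W·8F_aD/(πd³) = 1.1133 × 188.09 = 209.39 MPa
τ_m = K_s·8F_mD/(πd³) = 1.0396 × 256.4 = 266.56 MPa
Goodman: 1/n_f = τ_a/S_se + τ_m/S_su = 209.39/546 + 266.56/1200 = 0.38351 + 0.22213 = 0.60564
n_f = 1/0.60564 = 1.651

1.65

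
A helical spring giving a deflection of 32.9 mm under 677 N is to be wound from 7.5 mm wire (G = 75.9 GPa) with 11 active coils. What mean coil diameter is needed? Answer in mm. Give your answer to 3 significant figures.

51.0 mm

Required rate k = F/δ = 677/32.9 = 20.578 N/mm
D = (Gd⁴/(8N_a·k))^(1/3) = (75.9×10³·7.5⁴/(8·11·20.578))^(1/3)
  = (132621)^(1/3) = 50.9961 mm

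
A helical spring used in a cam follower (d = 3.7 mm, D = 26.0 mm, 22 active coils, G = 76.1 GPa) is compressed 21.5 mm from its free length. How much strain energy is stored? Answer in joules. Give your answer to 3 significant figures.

k = Gd⁴/(8D³N_a) = (76.1×10³)(3.7⁴)/(8·26.0³·22) = 4.6106 N/mm
U = ½kδ² = 0.5 × 4.6106 × 21.5² = 1065.6 N·mm = 1.0656 J

1.07 J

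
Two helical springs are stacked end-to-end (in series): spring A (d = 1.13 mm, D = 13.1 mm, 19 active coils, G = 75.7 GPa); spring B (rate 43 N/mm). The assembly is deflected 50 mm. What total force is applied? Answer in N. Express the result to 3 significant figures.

k_A = Gd⁴/(8D³N_a) = (75.7×10³)(1.13⁴)/(8·13.1³·19) = 0.3612 N/mm
Series: 1/k_eq = 1/0.3612 + 1/43 = 2.7918; k_eq = 0.35819 N/mm
F = k_eq·δ = 0.35819·50 = 17.91 N

17.9 N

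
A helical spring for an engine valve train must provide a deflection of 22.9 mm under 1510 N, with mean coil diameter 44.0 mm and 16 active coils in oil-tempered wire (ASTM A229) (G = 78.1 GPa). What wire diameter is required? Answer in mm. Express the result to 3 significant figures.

Required rate k = F/δ = 1510/22.9 = 65.939 N/mm
d = (8D³N_a·k / G)^(1/4) = (8·44.0³·16·65.939 / (78.1×10³))^0.25
  = (9205.7)^0.25 = 9.7952 mm

9.80 mm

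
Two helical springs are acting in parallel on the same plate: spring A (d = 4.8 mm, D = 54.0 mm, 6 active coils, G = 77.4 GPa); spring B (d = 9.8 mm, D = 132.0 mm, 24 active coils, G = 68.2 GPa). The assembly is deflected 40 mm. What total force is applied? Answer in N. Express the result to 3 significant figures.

274 N

k_A = Gd⁴/(8D³N_a) = (77.4×10³)(4.8⁴)/(8·54.0³·6) = 5.436 N/mm
k_B = Gd⁴/(8D³N_a) = (68.2×10³)(9.8⁴)/(8·132.0³·24) = 1.4245 N/mm
Parallel: k_eq = 5.436 + 1.4245 = 6.8606 N/mm
F = k_eq·δ = 6.8606·40 = 274.42 N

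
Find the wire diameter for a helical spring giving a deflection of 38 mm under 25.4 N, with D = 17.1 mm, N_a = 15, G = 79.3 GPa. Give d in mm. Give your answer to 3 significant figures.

Required rate k = F/δ = 25.4/38 = 0.66842 N/mm
d = (8D³N_a·k / G)^(1/4) = (8·17.1³·15·0.66842 / (79.3×10³))^0.25
  = (5.0576)^0.25 = 1.4996 mm

1.50 mm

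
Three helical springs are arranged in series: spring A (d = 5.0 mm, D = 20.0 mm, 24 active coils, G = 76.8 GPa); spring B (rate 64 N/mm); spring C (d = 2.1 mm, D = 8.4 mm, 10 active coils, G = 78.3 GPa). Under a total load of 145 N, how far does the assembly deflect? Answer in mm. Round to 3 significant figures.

k_A = Gd⁴/(8D³N_a) = (76.8×10³)(5.0⁴)/(8·20.0³·24) = 31.25 N/mm
k_C = Gd⁴/(8D³N_a) = (78.3×10³)(2.1⁴)/(8·8.4³·10) = 32.115 N/mm
Series: 1/k_eq = 1/31.25 + 1/64 + 1/32.115 = 0.078763; k_eq = 12.696 N/mm
δ = F/k_eq = 145/12.696 = 11.421 mm

11.4 mm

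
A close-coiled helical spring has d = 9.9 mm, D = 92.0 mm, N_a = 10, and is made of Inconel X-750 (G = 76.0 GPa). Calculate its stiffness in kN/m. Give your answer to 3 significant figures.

11.7 kN/m

k = Gd⁴/(8D³N_a) = (76.0×10³ × 9.9⁴) / (8 × 92.0³ × 10)
  = 7.30053e+08 / 6.2295e+07 = 11.719 N/mm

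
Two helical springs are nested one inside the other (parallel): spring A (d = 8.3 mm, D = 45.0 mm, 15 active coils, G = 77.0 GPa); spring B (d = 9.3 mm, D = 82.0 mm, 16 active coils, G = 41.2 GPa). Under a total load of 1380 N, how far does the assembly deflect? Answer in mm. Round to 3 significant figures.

36.5 mm

k_A = Gd⁴/(8D³N_a) = (77.0×10³)(8.3⁴)/(8·45.0³·15) = 33.418 N/mm
k_B = Gd⁴/(8D³N_a) = (41.2×10³)(9.3⁴)/(8·82.0³·16) = 4.3669 N/mm
Parallel: k_eq = 33.418 + 4.3669 = 37.785 N/mm
δ = F/k_eq = 1380/37.785 = 36.522 mm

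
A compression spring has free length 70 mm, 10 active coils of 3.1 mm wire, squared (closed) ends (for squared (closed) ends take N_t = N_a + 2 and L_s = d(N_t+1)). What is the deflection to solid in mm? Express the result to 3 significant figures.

29.7 mm

N_t = 12; L_s = 3.1·13 = 40.3 mm
δ_solid = L₀ − L_s = 70 − 40.3 = 29.7 mm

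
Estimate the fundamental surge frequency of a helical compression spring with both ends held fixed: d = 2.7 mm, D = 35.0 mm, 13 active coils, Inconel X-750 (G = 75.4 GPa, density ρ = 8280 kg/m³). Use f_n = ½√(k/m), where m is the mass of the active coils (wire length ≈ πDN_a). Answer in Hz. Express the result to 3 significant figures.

k = Gd⁴/(8D³N_a) = (75.4×10³)(2.7⁴)/(8·35.0³·13) = 0.89865 N/mm = 898.65 N/m
Wire length L = πDN_a = π·35.0·13 = 1429.4 mm
m = ρ·(πd²/4)·L = 8280 × 5.7256×10⁻⁶ m² × 1.4294 m = 0.067766 kg
f_n = ½√(k/m) = 0.5·√(898.65/0.067766) = 0.5·√(13261) = 57.578 Hz

57.6 Hz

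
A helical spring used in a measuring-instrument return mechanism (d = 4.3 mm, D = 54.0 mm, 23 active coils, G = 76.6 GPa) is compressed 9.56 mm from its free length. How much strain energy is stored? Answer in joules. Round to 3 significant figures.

0.0413 J

k = Gd⁴/(8D³N_a) = (76.6×10³)(4.3⁴)/(8·54.0³·23) = 0.90386 N/mm
U = ½kδ² = 0.5 × 0.90386 × 9.56² = 41.304 N·mm = 0.041304 J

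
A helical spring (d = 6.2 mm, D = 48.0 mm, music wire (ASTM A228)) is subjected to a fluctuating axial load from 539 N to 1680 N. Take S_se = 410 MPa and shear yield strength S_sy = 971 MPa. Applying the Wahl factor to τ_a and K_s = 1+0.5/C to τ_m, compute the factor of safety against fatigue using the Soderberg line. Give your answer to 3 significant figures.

C = D/d = 48.0/6.2 = 7.7419; K_W = (4C−1)/(4C−4)+0.615/C = 1.1907; K_s = 1+0.5/C = 1.0646
F_a = (F_max−F_min)/2 = 570.5 N; F_m = (F_max+F_min)/2 = 1109.5 N
τ_a = K_W·8F_aD/(πd³) = 1.1907 × 292.59 = 348.38 MPa
τ_m = K_s·8F_mD/(πd³) = 1.0646 × 569.03 = 605.78 MPa
Soderberg: 1/n_f = τ_a/S_se + τ_m/S_sy = 348.38/410 + 605.78/971 = 0.84972 + 0.62387 = 1.4736
n_f = 1/1.4736 = 0.6786

0.679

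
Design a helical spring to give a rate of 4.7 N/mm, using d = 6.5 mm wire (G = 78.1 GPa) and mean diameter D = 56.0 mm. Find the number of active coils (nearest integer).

N_a = Gd⁴/(8D³k) = (78.1×10³ × 6.5⁴)/(8 × 56.0³ × 4.7)
    = 1.39413e+08 / 6.60316e+06 = 21.11 → 21 coils

21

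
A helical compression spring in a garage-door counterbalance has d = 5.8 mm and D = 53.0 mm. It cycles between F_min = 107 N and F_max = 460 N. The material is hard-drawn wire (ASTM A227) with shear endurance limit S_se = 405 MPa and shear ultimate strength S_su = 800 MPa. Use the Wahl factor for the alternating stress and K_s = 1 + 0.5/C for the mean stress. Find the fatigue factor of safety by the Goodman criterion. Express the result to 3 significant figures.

1.64

C = D/d = 53.0/5.8 = 9.1379; K_W = (4C−1)/(4C−4)+0.615/C = 1.1595; K_s = 1+0.5/C = 1.0547
F_a = (F_max−F_min)/2 = 176.5 N; F_m = (F_max+F_min)/2 = 283.5 N
τ_a = K_W·8F_aD/(πd³) = 1.1595 × 122.09 = 141.56 MPa
τ_m = K_s·8F_mD/(πd³) = 1.0547 × 196.1 = 206.83 MPa
Goodman: 1/n_f = τ_a/S_se + τ_m/S_su = 141.56/405 + 206.83/800 = 0.34953 + 0.25854 = 0.60807
n_f = 1/0.60807 = 1.645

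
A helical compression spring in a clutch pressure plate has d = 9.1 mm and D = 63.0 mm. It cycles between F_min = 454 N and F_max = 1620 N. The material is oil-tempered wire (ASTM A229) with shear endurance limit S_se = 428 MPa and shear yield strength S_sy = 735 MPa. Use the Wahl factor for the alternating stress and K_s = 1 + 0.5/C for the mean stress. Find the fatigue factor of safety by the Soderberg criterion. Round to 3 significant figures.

C = D/d = 63.0/9.1 = 6.9231; K_W = (4C−1)/(4C−4)+0.615/C = 1.2155; K_s = 1+0.5/C = 1.0722
F_a = (F_max−F_min)/2 = 583 N; F_m = (F_max+F_min)/2 = 1037 N
τ_a = K_W·8F_aD/(πd³) = 1.2155 × 124.12 = 150.86 MPa
τ_m = K_s·8F_mD/(πd³) = 1.0722 × 220.77 = 236.71 MPa
Soderberg: 1/n_f = τ_a/S_se + τ_m/S_sy = 150.86/428 + 236.71/735 = 0.35247 + 0.32206 = 0.67453
n_f = 1/0.67453 = 1.483

1.48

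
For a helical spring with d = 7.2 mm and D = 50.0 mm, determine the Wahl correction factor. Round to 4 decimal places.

1.2147

C = D/d = 50.0/7.2 = 6.9444
K_W = (4C−1)/(4C−4) + 0.615/C = 26.778/23.778 + 0.0886 = 1.2147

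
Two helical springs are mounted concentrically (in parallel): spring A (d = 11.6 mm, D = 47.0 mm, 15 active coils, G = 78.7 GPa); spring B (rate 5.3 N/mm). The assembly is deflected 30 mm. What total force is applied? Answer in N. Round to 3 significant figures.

k_A = Gd⁴/(8D³N_a) = (78.7×10³)(11.6⁴)/(8·47.0³·15) = 114.38 N/mm
Parallel: k_eq = 114.38 + 5.3 = 119.68 N/mm
F = k_eq·δ = 119.68·30 = 3590.3 N

3590 N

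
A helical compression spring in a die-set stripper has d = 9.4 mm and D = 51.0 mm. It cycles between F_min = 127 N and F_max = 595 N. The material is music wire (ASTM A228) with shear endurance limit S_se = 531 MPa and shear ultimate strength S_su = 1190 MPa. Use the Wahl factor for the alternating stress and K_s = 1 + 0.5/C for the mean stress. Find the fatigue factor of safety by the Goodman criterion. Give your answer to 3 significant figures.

7.13

C = D/d = 51.0/9.4 = 5.4255; K_W = (4C−1)/(4C−4)+0.615/C = 1.2828; K_s = 1+0.5/C = 1.0922
F_a = (F_max−F_min)/2 = 234 N; F_m = (F_max+F_min)/2 = 361 N
τ_a = K_W·8F_aD/(πd³) = 1.2828 × 36.588 = 46.936 MPa
τ_m = K_s·8F_mD/(πd³) = 1.0922 × 56.446 = 61.648 MPa
Goodman: 1/n_f = τ_a/S_se + τ_m/S_su = 46.936/531 + 61.648/1190 = 0.08839 + 0.05181 = 0.1402
n_f = 1/0.1402 = 7.133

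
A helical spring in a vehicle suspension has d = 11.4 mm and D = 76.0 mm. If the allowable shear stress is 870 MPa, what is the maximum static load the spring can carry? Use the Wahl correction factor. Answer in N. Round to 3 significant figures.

C = D/d = 76.0/11.4 = 6.6667
K_W = (4C−1)/(4C−4) + 0.615/C = 25.667/22.667 + 0.0923 = 1.2246
τ_max = K·8FD/(πd³) → F_max = τ_allow·πd³/(8DK)
F_max = 870·π·11.4³/(8·76.0·1.2246) = 4.0493e+06/744.56 = 5438.6 N

5440 N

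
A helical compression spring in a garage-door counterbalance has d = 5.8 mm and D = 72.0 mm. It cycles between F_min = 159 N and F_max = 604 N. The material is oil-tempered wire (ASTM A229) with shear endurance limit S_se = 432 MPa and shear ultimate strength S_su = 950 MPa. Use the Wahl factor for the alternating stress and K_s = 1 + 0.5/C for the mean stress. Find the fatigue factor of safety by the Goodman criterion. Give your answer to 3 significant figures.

1.07

C = D/d = 72.0/5.8 = 12.4138; K_W = (4C−1)/(4C−4)+0.615/C = 1.1153; K_s = 1+0.5/C = 1.0403
F_a = (F_max−F_min)/2 = 222.5 N; F_m = (F_max+F_min)/2 = 381.5 N
τ_a = K_W·8F_aD/(πd³) = 1.1153 × 209.08 = 233.18 MPa
τ_m = K_s·8F_mD/(πd³) = 1.0403 × 358.5 = 372.93 MPa
Goodman: 1/n_f = τ_a/S_se + τ_m/S_su = 233.18/432 + 372.93/950 = 0.53977 + 0.39256 = 0.93233
n_f = 1/0.93233 = 1.073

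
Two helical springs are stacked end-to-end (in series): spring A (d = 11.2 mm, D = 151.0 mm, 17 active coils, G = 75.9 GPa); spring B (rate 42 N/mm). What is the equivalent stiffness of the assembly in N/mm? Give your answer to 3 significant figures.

2.40 N/mm

k_A = Gd⁴/(8D³N_a) = (75.9×10³)(11.2⁴)/(8·151.0³·17) = 2.5506 N/mm
Series: 1/k_eq = 1/2.5506 + 1/42 = 0.41587; k_eq = 2.4046 N/mm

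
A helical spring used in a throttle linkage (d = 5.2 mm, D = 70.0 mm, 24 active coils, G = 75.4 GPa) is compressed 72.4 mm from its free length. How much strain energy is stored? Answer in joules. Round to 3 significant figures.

k = Gd⁴/(8D³N_a) = (75.4×10³)(5.2⁴)/(8·70.0³·24) = 0.83712 N/mm
U = ½kδ² = 0.5 × 0.83712 × 72.4² = 2194 N·mm = 2.194 J

2.19 J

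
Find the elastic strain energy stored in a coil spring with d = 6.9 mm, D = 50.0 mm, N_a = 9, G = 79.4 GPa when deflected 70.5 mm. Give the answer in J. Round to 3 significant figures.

k = Gd⁴/(8D³N_a) = (79.4×10³)(6.9⁴)/(8·50.0³·9) = 19.997 N/mm
U = ½kδ² = 0.5 × 19.997 × 70.5² = 49696 N·mm = 49.696 J

49.7 J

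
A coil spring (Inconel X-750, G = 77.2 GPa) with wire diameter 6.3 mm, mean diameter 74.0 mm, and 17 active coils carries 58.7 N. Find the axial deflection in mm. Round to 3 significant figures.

26.6 mm

k = Gd⁴/(8D³N_a) = (77.2×10³)(6.3⁴)/(8·74.0³·17) = 2.2067 N/mm
δ = F/k = 58.7 / 2.2067 = 26.601 mm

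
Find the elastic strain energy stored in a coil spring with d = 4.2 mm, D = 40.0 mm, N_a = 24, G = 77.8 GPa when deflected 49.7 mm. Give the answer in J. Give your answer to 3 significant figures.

2.43 J

k = Gd⁴/(8D³N_a) = (77.8×10³)(4.2⁴)/(8·40.0³·24) = 1.9701 N/mm
U = ½kδ² = 0.5 × 1.9701 × 49.7² = 2433.2 N·mm = 2.4332 J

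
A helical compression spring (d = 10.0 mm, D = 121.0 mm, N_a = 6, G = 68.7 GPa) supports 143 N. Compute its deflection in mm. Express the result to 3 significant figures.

17.7 mm

k = Gd⁴/(8D³N_a) = (68.7×10³)(10.0⁴)/(8·121.0³·6) = 8.079 N/mm
δ = F/k = 143 / 8.079 = 17.7 mm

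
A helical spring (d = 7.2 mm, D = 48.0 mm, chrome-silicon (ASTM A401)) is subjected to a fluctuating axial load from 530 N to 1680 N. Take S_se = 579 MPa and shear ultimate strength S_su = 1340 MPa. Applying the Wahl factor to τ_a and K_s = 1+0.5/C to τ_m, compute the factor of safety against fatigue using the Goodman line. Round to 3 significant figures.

1.45

C = D/d = 48.0/7.2 = 6.6667; K_W = (4C−1)/(4C−4)+0.615/C = 1.2246; K_s = 1+0.5/C = 1.0750
F_a = (F_max−F_min)/2 = 575 N; F_m = (F_max+F_min)/2 = 1105 N
τ_a = K_W·8F_aD/(πd³) = 1.2246 × 188.3 = 230.59 MPa
τ_m = K_s·8F_mD/(πd³) = 1.0750 × 361.86 = 389 MPa
Goodman: 1/n_f = τ_a/S_se + τ_m/S_su = 230.59/579 + 389/1340 = 0.39826 + 0.29030 = 0.68856
n_f = 1/0.68856 = 1.452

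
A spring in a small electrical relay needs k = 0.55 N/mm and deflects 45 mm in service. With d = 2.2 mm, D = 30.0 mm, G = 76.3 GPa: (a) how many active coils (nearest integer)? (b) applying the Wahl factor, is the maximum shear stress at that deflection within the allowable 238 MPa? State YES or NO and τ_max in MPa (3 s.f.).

(a) 15 coils; (b) YES, τ_max = 197 MPa

N_a = Gd⁴/(8D³k) = (76.3×10³)(2.2⁴)/(8·30.0³·0.55) = 15.05 → N_a = 15
Actual rate k = Gd⁴/(8D³·15) = 0.55166 N/mm
Working load F = kδ = 0.55166·45 = 24.825 N
C = 30.0/2.2 = 13.6364; K_W = (4C−1)/(4C−4)+0.615/C = 1.1045
τ_max = K_W·8FD/(πd³) = 1.1045·178.1 = 196.71 MPa
τ_max ≤ 238 MPa → acceptable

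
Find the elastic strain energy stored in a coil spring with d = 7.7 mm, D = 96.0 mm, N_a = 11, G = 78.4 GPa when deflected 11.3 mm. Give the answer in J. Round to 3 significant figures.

k = Gd⁴/(8D³N_a) = (78.4×10³)(7.7⁴)/(8·96.0³·11) = 3.5398 N/mm
U = ½kδ² = 0.5 × 3.5398 × 11.3² = 226 N·mm = 0.226 J

0.226 J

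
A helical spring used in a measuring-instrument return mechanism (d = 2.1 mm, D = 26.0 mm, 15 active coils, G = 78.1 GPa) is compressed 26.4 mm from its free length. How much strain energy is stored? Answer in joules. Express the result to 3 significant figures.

0.251 J

k = Gd⁴/(8D³N_a) = (78.1×10³)(2.1⁴)/(8·26.0³·15) = 0.72016 N/mm
U = ½kδ² = 0.5 × 0.72016 × 26.4² = 250.96 N·mm = 0.25096 J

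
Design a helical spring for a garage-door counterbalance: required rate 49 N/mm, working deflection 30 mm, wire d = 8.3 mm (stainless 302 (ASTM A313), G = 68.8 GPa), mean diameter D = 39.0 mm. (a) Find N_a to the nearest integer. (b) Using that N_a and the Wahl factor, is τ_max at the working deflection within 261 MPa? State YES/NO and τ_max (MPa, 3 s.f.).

(a) 14 coils; (b) NO, τ_max = 342 MPa

N_a = Gd⁴/(8D³k) = (68.8×10³)(8.3⁴)/(8·39.0³·49) = 14.04 → N_a = 14
Actual rate k = Gd⁴/(8D³·14) = 49.146 N/mm
Working load F = kδ = 49.146·30 = 1474.4 N
C = 39.0/8.3 = 4.6988; K_W = (4C−1)/(4C−4)+0.615/C = 1.3337
τ_max = K_W·8FD/(πd³) = 1.3337·256.08 = 341.53 MPa
τ_max > 261 MPa → exceeds allowable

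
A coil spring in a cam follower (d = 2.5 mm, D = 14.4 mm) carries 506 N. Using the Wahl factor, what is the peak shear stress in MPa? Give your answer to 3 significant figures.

Spring index C = D/d = 14.4/2.5 = 5.7600
K_W = (4C−1)/(4C−4) + 0.615/C = 22.040/19.040 + 0.1068 = 1.2643
τ₀ = 8FD/(πd³) = 8·506·14.4/(π·2.5³) = 58291.2/49.087 = 1187.5 MPa
τ_max = K·τ₀ = 1.2643 × 1187.5 = 1501.4 MPa

1500 MPa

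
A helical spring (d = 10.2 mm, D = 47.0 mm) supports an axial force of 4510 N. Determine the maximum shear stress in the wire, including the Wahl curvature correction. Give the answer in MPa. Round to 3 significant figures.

682 MPa

Spring index C = D/d = 47.0/10.2 = 4.6078
K_W = (4C−1)/(4C−4) + 0.615/C = 17.431/14.431 + 0.1335 = 1.3413
τ₀ = 8FD/(πd³) = 8·4510·47.0/(π·10.2³) = 1.69576e+06/3333.9 = 508.64 MPa
τ_max = K·τ₀ = 1.3413 × 508.64 = 682.27 MPa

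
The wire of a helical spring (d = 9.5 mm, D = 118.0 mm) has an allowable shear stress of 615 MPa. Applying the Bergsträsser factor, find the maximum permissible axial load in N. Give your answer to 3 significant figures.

1590 N

C = D/d = 118.0/9.5 = 12.4211
K_B = (4C+2)/(4C−3) = 51.684/46.684 = 1.1071
τ_max = K·8FD/(πd³) → F_max = τ_allow·πd³/(8DK)
F_max = 615·π·9.5³/(8·118.0·1.1071) = 1.6565e+06/1045.1 = 1585 N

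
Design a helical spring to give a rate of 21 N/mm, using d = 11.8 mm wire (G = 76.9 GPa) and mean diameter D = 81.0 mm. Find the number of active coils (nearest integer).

N_a = Gd⁴/(8D³k) = (76.9×10³ × 11.8⁴)/(8 × 81.0³ × 21)
    = 1.49092e+09 / 8.92821e+07 = 16.7 → 17 coils

17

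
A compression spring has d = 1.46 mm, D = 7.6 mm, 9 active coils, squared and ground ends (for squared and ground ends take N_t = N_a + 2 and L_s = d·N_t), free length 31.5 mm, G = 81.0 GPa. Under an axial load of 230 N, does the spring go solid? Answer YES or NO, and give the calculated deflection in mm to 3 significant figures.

YES, δ = 19.8 mm

k = Gd⁴/(8D³N_a) = (81.0×10³)(1.46⁴)/(8·7.6³·9) = 11.645 N/mm
N_t = 11; L_s = 1.46·11 = 16.06 mm; δ_solid = L₀ − L_s = 31.5 − 16.06 = 15.44 mm
δ = F/k = 230/11.645 = 19.752 mm
δ ≥ δ_solid → spring goes solid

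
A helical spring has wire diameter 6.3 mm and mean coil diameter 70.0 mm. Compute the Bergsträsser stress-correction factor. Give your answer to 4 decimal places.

C = D/d = 70.0/6.3 = 11.1111
K_B = (4C+2)/(4C−3) = 46.444/41.444 = 1.1206

1.1206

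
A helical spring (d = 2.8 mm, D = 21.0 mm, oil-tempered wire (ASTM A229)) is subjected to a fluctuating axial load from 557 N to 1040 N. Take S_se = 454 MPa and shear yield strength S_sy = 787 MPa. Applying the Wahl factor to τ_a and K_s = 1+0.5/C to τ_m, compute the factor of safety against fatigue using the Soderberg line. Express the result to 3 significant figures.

C = D/d = 21.0/2.8 = 7.5000; K_W = (4C−1)/(4C−4)+0.615/C = 1.1974; K_s = 1+0.5/C = 1.0667
F_a = (F_max−F_min)/2 = 241.5 N; F_m = (F_max+F_min)/2 = 798.5 N
τ_a = K_W·8F_aD/(πd³) = 1.1974 × 588.3 = 704.43 MPa
τ_m = K_s·8F_mD/(πd³) = 1.0667 × 1945.2 = 2074.9 MPa
Soderberg: 1/n_f = τ_a/S_se + τ_m/S_sy = 704.43/454 + 2074.9/787 = 1.55160 + 2.63642 = 4.188
n_f = 1/4.188 = 0.2388

0.239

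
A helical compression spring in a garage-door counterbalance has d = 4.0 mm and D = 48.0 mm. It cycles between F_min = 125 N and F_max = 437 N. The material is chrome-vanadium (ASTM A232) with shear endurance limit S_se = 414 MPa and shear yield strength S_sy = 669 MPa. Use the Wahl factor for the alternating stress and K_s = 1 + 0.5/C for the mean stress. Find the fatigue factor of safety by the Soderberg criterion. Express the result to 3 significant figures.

0.609

C = D/d = 48.0/4.0 = 12.0000; K_W = (4C−1)/(4C−4)+0.615/C = 1.1194; K_s = 1+0.5/C = 1.0417
F_a = (F_max−F_min)/2 = 156 N; F_m = (F_max+F_min)/2 = 281 N
τ_a = K_W·8F_aD/(πd³) = 1.1194 × 297.94 = 333.52 MPa
τ_m = K_s·8F_mD/(πd³) = 1.0417 × 536.67 = 559.03 MPa
Soderberg: 1/n_f = τ_a/S_se + τ_m/S_sy = 333.52/414 + 559.03/669 = 0.80561 + 0.83562 = 1.6412
n_f = 1/1.6412 = 0.6093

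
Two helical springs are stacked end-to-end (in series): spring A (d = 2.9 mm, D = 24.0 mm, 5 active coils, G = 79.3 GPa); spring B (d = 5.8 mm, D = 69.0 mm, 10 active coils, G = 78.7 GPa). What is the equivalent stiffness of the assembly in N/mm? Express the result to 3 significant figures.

k_A = Gd⁴/(8D³N_a) = (79.3×10³)(2.9⁴)/(8·24.0³·5) = 10.143 N/mm
k_B = Gd⁴/(8D³N_a) = (78.7×10³)(5.8⁴)/(8·69.0³·10) = 3.3888 N/mm
Series: 1/k_eq = 1/10.143 + 1/3.3888 = 0.39368; k_eq = 2.5402 N/mm

2.54 N/mm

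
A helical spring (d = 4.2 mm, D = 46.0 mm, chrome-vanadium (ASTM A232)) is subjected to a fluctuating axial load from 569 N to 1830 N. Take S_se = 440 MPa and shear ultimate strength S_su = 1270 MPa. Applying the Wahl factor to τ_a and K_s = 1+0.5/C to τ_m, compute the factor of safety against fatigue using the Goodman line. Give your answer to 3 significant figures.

0.242

C = D/d = 46.0/4.2 = 10.9524; K_W = (4C−1)/(4C−4)+0.615/C = 1.1315; K_s = 1+0.5/C = 1.0457
F_a = (F_max−F_min)/2 = 630.5 N; F_m = (F_max+F_min)/2 = 1199.5 N
τ_a = K_W·8F_aD/(πd³) = 1.1315 × 996.86 = 1128 MPa
τ_m = K_s·8F_mD/(πd³) = 1.0457 × 1896.5 = 1983.1 MPa
Goodman: 1/n_f = τ_a/S_se + τ_m/S_su = 1128/440 + 1983.1/1270 = 2.56355 + 1.56147 = 4.125
n_f = 1/4.125 = 0.2424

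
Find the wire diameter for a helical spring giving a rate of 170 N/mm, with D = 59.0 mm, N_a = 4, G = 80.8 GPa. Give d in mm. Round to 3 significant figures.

10.8 mm

d = (8D³N_a·k / G)^(1/4) = (8·59.0³·4·170 / (80.8×10³))^0.25
  = (13827)^0.25 = 10.8439 mm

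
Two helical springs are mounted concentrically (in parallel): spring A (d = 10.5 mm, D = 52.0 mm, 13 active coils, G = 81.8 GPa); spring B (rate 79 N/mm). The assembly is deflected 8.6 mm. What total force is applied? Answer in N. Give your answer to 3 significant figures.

k_A = Gd⁴/(8D³N_a) = (81.8×10³)(10.5⁴)/(8·52.0³·13) = 67.993 N/mm
Parallel: k_eq = 67.993 + 79 = 146.99 N/mm
F = k_eq·δ = 146.99·8.6 = 1264.1 N

1260 N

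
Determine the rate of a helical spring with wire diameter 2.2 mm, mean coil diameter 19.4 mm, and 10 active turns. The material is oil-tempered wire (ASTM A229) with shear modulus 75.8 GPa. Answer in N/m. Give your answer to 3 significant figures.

3040 N/m

k = Gd⁴/(8D³N_a) = (75.8×10³ × 2.2⁴) / (8 × 19.4³ × 10)
  = 1.77566e+06 / 584111 = 3.0399 N/mm = 3039.9 N/m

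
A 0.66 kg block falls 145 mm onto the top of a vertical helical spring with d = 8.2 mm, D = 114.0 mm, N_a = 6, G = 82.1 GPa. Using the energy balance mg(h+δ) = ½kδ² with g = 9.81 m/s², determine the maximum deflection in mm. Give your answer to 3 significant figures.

20.2 mm

k = Gd⁴/(8D³N_a) = (82.1×10³)(8.2⁴)/(8·114.0³·6) = 5.2197 N/mm
W = mg = 0.66 × 9.81 = 6.4746 N
½kδ² − Wδ − Wh = 0 → δ = (W + √(W² + 2kWh))/k
δ = (6.4746 + √(41.92 + 9800.62))/5.2197 = (6.4746 + 99.21)/5.2197 = 20.247 mm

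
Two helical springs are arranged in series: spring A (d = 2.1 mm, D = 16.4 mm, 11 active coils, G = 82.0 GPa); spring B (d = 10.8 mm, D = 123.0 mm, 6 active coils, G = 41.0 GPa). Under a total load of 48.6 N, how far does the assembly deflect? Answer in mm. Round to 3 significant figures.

19.6 mm

k_A = Gd⁴/(8D³N_a) = (82.0×10³)(2.1⁴)/(8·16.4³·11) = 4.1084 N/mm
k_B = Gd⁴/(8D³N_a) = (41.0×10³)(10.8⁴)/(8·123.0³·6) = 6.2449 N/mm
Series: 1/k_eq = 1/4.1084 + 1/6.2449 = 0.40353; k_eq = 2.4781 N/mm
δ = F/k_eq = 48.6/2.4781 = 19.612 mm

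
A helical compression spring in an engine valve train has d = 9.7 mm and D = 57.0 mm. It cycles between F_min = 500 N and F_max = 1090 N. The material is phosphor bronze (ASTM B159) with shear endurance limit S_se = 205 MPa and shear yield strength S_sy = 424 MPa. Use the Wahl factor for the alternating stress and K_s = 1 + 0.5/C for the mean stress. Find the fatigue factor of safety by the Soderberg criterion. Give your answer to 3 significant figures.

C = D/d = 57.0/9.7 = 5.8763; K_W = (4C−1)/(4C−4)+0.615/C = 1.2585; K_s = 1+0.5/C = 1.0851
F_a = (F_max−F_min)/2 = 295 N; F_m = (F_max+F_min)/2 = 795 N
τ_a = K_W·8F_aD/(πd³) = 1.2585 × 46.916 = 59.042 MPa
τ_m = K_s·8F_mD/(πd³) = 1.0851 × 126.43 = 137.19 MPa
Soderberg: 1/n_f = τ_a/S_se + τ_m/S_sy = 59.042/205 + 137.19/424 = 0.28801 + 0.32357 = 0.61158
n_f = 1/0.61158 = 1.635

1.64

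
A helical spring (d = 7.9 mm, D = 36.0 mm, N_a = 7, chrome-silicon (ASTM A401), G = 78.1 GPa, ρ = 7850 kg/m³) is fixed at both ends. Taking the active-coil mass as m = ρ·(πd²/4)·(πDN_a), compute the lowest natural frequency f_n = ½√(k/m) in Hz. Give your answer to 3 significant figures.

k = Gd⁴/(8D³N_a) = (78.1×10³)(7.9⁴)/(8·36.0³·7) = 116.43 N/mm = 1.1643e+05 N/m
Wire length L = πDN_a = π·36.0·7 = 791.68 mm
m = ρ·(πd²/4)·L = 7850 × 49.017×10⁻⁶ m² × 0.79168 m = 0.30462 kg
f_n = ½√(k/m) = 0.5·√(1.1643e+05/0.30462) = 0.5·√(3.8221e+05) = 309.11 Hz

309 Hz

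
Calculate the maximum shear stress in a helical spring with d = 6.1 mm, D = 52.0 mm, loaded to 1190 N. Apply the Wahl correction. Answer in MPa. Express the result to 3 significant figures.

814 MPa

Spring index C = D/d = 52.0/6.1 = 8.5246
K_W = (4C−1)/(4C−4) + 0.615/C = 33.098/30.098 + 0.0721 = 1.1718
τ₀ = 8FD/(πd³) = 8·1190·52.0/(π·6.1³) = 495040/713.08 = 694.23 MPa
τ_max = K·τ₀ = 1.1718 × 694.23 = 813.51 MPa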